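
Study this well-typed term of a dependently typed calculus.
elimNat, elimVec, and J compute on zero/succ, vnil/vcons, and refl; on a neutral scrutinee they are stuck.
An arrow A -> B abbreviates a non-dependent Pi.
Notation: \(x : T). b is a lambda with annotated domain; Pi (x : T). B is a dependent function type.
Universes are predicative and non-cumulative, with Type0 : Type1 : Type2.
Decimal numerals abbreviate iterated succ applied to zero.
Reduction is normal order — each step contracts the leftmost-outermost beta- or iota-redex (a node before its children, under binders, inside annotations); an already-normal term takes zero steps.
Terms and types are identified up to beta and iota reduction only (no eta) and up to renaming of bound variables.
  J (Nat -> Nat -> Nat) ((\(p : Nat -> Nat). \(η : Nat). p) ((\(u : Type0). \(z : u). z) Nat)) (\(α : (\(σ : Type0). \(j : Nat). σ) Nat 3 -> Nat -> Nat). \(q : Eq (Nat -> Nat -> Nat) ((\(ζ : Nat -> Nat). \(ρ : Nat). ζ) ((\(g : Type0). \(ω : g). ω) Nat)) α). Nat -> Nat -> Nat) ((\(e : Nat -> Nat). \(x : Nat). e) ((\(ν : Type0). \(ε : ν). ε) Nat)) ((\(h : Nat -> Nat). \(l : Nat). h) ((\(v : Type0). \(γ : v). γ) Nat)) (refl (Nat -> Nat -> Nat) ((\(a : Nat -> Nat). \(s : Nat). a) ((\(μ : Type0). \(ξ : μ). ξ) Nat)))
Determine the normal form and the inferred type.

reduced normal form:
  \(p : Nat). \(η : Nat). η
inferred type:
  Nat -> Nat -> Nat
observation: normalization takes exactly 3 steps under the normal-order strategy.


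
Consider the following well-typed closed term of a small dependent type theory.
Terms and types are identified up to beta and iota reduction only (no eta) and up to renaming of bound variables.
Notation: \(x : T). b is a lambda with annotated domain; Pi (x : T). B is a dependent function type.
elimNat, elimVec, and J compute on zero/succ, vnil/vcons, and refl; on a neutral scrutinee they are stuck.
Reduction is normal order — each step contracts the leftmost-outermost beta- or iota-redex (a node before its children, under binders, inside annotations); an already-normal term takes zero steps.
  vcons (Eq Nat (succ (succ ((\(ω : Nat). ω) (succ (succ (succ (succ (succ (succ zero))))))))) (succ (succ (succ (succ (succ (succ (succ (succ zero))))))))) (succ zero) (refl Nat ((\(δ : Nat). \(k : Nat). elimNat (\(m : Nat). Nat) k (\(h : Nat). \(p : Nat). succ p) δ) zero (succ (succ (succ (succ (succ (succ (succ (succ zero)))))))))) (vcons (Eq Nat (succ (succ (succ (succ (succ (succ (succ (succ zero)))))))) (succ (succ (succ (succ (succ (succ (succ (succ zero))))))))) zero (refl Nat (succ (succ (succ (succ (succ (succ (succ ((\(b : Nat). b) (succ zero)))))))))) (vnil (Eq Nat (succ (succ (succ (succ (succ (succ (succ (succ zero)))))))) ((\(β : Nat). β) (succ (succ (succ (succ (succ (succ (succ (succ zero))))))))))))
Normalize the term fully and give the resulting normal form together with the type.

normal form:
  vcons (Eq Nat (succ (succ (succ (succ (succ (succ (succ (succ zero)))))))) (succ (succ (succ (succ (succ (succ (succ (succ zero))))))))) (succ zero) (refl Nat (succ (succ (succ (succ (succ (succ (succ (succ zero))))))))) (vcons (Eq Nat (succ (succ (succ (succ (succ (succ (succ (succ zero)))))))) (succ (succ (succ (succ (succ (succ (succ (succ zero))))))))) zero (refl Nat (succ (succ (succ (succ (succ (succ (succ (succ zero))))))))) (vnil (Eq Nat (succ (succ (succ (succ (succ (succ (succ (succ zero)))))))) (succ (succ (succ (succ (succ (succ (succ (succ zero)))))))))))
type:
  Vec (Eq Nat (succ (succ (succ (succ (succ (succ (succ (succ zero)))))))) (succ (succ (succ (succ (succ (succ (succ (succ zero))))))))) (succ (succ zero))


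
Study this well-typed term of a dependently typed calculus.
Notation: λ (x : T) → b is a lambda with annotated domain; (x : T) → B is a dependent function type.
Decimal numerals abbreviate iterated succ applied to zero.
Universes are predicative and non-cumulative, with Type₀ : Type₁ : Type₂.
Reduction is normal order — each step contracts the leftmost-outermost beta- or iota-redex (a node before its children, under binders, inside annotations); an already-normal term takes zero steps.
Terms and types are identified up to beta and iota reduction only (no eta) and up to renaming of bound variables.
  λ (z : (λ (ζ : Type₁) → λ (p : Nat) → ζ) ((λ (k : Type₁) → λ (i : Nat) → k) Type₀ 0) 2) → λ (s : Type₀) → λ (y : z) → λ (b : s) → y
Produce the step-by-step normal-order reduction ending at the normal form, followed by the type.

reduction (normal order):
  λ (z : (λ (ζ : Type₁) → λ (p : Nat) → ζ) ((λ (k : Type₁) → λ (i : Nat) → k) Type₀ 0) 2) → λ (s : Type₀) → λ (y : z) → λ (b : s) → y
  ~> λ (z : (λ (ζ : Nat) → (λ (p : Type₁) → λ (k : Nat) → p) Type₀ 0) 2) → λ (i : Type₀) → λ (s : z) → λ (y : i) → s
  ~> λ (z : (λ (ζ : Type₁) → λ (p : Nat) → ζ) Type₀ 0) → λ (k : Type₀) → λ (i : z) → λ (s : k) → i
  ~> λ (z : (λ (ζ : Nat) → Type₀) 0) → λ (p : Type₀) → λ (k : z) → λ (i : p) → k
  ~> λ (z : Type₀) → λ (ζ : Type₀) → λ (p : z) → λ (k : ζ) → p
the term's type:
  (z : Type₀) → (ζ : Type₀) → (p : z) → (k : ζ) → z


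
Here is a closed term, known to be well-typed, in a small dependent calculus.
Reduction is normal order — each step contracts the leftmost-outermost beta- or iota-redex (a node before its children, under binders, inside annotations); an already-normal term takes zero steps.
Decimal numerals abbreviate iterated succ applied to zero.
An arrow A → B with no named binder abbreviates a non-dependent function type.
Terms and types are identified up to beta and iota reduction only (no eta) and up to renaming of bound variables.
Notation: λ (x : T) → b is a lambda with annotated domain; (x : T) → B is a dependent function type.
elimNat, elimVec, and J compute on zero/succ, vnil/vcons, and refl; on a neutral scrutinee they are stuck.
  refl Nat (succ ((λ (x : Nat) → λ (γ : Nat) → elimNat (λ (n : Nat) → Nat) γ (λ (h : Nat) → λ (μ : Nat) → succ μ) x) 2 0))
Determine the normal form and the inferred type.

normal form:
  refl Nat 3
inferred type:
  Eq Nat 3 3
observation: 9 normal-order steps normalize the term, beginning with a beta-redex.


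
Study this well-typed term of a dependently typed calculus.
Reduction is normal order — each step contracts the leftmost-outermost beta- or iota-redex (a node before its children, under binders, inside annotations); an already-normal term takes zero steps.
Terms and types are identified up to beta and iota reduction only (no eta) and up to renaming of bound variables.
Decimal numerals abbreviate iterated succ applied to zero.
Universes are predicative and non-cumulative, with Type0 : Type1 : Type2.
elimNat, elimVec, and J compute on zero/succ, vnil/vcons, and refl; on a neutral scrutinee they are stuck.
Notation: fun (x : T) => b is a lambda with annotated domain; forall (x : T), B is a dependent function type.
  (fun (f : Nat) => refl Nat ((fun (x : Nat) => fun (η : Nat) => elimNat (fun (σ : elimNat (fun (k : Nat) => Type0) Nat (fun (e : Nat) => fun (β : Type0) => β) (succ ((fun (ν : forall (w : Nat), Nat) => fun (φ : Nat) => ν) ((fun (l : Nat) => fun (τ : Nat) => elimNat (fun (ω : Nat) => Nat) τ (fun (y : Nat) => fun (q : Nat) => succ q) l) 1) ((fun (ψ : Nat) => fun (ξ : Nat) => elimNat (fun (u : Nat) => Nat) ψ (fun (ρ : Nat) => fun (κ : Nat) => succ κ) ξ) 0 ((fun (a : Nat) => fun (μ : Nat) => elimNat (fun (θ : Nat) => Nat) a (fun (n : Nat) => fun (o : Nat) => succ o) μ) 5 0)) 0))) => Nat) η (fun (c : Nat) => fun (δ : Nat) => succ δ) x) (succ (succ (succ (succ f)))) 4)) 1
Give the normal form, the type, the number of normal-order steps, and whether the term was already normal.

normal form:
  refl Nat 9
the term's type:
  Eq Nat 9 9
steps to reach normal form (normal order): 19
term was already normal: no
first contracted redex: a beta-redex


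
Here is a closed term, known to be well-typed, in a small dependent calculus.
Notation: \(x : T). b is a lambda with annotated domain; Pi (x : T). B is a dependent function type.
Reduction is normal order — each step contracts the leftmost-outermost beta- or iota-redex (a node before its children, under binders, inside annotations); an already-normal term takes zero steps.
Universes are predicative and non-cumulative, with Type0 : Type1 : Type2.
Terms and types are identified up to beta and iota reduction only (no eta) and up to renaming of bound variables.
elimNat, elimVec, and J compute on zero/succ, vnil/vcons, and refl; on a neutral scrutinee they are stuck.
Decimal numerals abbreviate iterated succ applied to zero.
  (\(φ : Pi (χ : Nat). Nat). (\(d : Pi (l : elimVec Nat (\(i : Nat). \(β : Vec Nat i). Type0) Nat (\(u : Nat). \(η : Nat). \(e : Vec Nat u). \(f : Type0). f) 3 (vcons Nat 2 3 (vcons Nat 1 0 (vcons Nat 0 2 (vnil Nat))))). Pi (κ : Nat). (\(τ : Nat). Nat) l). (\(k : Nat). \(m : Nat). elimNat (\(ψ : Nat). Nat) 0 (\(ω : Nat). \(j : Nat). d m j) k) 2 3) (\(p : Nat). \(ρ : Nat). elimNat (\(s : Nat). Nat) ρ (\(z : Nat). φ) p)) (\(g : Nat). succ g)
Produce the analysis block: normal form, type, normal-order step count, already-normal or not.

resulting normal form:
  6
the term's type:
  Nat
steps to reach normal form (normal order): 35
term was already normal: no
first redex: a beta-redex


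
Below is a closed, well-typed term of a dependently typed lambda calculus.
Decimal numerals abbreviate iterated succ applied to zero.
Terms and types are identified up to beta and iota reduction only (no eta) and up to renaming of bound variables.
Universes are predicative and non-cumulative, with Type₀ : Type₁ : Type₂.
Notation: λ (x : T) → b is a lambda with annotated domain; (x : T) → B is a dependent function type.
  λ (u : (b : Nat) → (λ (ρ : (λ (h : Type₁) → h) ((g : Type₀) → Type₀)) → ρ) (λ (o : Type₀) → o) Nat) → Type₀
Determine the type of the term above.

type:
  (u : (b : Nat) → Nat) → Type₁


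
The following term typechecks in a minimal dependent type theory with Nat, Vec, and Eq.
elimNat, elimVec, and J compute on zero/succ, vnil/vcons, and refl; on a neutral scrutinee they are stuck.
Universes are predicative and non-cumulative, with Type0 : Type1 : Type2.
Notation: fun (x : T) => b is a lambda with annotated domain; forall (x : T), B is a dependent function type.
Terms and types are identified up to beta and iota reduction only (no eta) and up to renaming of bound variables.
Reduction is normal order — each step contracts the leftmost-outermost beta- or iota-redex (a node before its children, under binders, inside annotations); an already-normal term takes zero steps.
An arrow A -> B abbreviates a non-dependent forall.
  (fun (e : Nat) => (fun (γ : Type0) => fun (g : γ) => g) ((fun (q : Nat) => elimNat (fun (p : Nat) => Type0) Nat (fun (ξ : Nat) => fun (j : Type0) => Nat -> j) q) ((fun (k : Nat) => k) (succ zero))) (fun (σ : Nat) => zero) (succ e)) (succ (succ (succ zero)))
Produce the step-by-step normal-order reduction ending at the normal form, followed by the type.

normal-order reduction sequence:
  (fun (e : Nat) => (fun (γ : Type0) => fun (g : γ) => g) ((fun (q : Nat) => elimNat (fun (p : Nat) => Type0) Nat (fun (ξ : Nat) => fun (j : Type0) => Nat -> j) q) ((fun (k : Nat) => k) (succ zero))) (fun (σ : Nat) => zero) (succ e)) (succ (succ (succ zero)))
  ~> (fun (e : Type0) => fun (γ : e) => γ) ((fun (g : Nat) => elimNat (fun (q : Nat) => Type0) Nat (fun (p : Nat) => fun (ξ : Type0) => Nat -> ξ) g) ((fun (j : Nat) => j) (succ zero))) (fun (k : Nat) => zero) (succ (succ (succ (succ zero))))
  ~> (fun (e : (fun (γ : Nat) => elimNat (fun (g : Nat) => Type0) Nat (fun (q : Nat) => fun (p : Type0) => Nat -> p) γ) ((fun (ξ : Nat) => ξ) (succ zero))) => e) (fun (j : Nat) => zero) (succ (succ (succ (succ zero))))
  ~> (fun (e : Nat) => zero) (succ (succ (succ (succ zero))))
  ~> zero
inferred type:
  Nat


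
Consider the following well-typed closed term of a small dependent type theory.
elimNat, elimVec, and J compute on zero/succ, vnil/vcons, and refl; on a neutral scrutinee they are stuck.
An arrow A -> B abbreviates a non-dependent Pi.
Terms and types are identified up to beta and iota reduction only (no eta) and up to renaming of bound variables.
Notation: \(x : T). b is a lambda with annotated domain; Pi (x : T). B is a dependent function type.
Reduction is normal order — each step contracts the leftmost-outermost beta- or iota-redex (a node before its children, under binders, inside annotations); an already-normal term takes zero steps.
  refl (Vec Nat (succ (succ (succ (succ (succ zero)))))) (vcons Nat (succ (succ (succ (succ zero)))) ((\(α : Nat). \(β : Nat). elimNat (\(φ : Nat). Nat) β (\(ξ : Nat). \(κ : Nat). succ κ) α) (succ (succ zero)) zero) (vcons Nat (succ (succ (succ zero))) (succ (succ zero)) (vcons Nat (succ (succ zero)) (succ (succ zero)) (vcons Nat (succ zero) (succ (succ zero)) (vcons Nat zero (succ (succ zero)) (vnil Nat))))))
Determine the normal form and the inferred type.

reduced normal form:
  refl (Vec Nat (succ (succ (succ (succ (succ zero)))))) (vcons Nat (succ (succ (succ (succ zero)))) (succ (succ zero)) (vcons Nat (succ (succ (succ zero))) (succ (succ zero)) (vcons Nat (succ (succ zero)) (succ (succ zero)) (vcons Nat (succ zero) (succ (succ zero)) (vcons Nat zero (succ (succ zero)) (vnil Nat))))))
type:
  Eq (Vec Nat (succ (succ (succ (succ (succ zero)))))) (vcons Nat (succ (succ (succ (succ zero)))) (succ (succ zero)) (vcons Nat (succ (succ (succ zero))) (succ (succ zero)) (vcons Nat (succ (succ zero)) (succ (succ zero)) (vcons Nat (succ zero) (succ (succ zero)) (vcons Nat zero (succ (succ zero)) (vnil Nat)))))) (vcons Nat (succ (succ (succ (succ zero)))) (succ (succ zero)) (vcons Nat (succ (succ (succ zero))) (succ (succ zero)) (vcons Nat (succ (succ zero)) (succ (succ zero)) (vcons Nat (succ zero) (succ (succ zero)) (vcons Nat zero (succ (succ zero)) (vnil Nat))))))
observation: 9 normal-order steps normalize the term, beginning with a beta-redex.


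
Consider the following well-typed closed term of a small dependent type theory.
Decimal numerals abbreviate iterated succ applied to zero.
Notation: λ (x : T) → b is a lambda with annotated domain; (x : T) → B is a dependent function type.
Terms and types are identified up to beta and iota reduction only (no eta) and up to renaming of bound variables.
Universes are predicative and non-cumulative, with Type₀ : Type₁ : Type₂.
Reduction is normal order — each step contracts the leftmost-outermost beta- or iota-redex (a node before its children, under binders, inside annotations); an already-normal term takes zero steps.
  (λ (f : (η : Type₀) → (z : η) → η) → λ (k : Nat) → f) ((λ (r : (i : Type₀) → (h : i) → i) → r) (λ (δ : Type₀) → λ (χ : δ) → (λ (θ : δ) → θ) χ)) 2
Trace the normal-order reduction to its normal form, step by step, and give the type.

normal-order reduction sequence:
  (λ (f : (η : Type₀) → (z : η) → η) → λ (k : Nat) → f) ((λ (r : (i : Type₀) → (h : i) → i) → r) (λ (δ : Type₀) → λ (χ : δ) → (λ (θ : δ) → θ) χ)) 2
  ~> (λ (f : Nat) → (λ (η : (z : Type₀) → (k : z) → z) → η) (λ (r : Type₀) → λ (i : r) → (λ (h : r) → h) i)) 2
  ~> (λ (f : (η : Type₀) → (z : η) → η) → f) (λ (k : Type₀) → λ (r : k) → (λ (i : k) → i) r)
  ~> λ (f : Type₀) → λ (η : f) → (λ (z : f) → z) η
  ~> λ (f : Type₀) → λ (η : f) → η
the term's type:
  (f : Type₀) → (η : f) → f


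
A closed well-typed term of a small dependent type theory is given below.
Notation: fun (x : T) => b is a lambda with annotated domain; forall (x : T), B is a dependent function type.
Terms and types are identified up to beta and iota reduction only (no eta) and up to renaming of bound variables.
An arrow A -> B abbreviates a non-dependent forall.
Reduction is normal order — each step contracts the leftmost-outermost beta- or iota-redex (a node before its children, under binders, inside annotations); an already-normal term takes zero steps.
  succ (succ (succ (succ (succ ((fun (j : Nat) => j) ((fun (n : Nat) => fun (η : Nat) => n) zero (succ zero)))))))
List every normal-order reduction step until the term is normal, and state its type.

normal-order reduction sequence:
  succ (succ (succ (succ (succ ((fun (j : Nat) => j) ((fun (n : Nat) => fun (η : Nat) => n) zero (succ zero)))))))
  ~> succ (succ (succ (succ (succ ((fun (j : Nat) => fun (n : Nat) => j) zero (succ zero))))))
  ~> succ (succ (succ (succ (succ ((fun (j : Nat) => zero) (succ zero))))))
  ~> succ (succ (succ (succ (succ zero))))
the term's type:
  Nat


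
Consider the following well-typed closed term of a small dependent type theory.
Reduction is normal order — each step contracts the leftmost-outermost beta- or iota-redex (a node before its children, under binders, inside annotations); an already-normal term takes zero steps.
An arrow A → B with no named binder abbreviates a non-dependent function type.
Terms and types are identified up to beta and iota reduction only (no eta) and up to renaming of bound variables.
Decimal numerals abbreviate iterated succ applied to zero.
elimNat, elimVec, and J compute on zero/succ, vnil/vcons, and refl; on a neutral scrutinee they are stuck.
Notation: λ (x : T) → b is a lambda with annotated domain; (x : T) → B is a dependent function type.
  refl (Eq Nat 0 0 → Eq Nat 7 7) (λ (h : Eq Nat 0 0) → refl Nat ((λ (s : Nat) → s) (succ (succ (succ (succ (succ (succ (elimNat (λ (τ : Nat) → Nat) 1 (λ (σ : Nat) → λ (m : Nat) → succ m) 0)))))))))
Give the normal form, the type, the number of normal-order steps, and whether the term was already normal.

resulting normal form:
  refl (Eq Nat 0 0 → Eq Nat 7 7) (λ (h : Eq Nat 0 0) → refl Nat 7)
inferred type:
  Eq (Eq Nat 0 0 → Eq Nat 7 7) (λ (h : Eq Nat 0 0) → refl Nat 7) (λ (s : Eq Nat 0 0) → refl Nat 7)
steps to reach normal form (normal order): 2
started in normal form: no
first redex: a beta-redex


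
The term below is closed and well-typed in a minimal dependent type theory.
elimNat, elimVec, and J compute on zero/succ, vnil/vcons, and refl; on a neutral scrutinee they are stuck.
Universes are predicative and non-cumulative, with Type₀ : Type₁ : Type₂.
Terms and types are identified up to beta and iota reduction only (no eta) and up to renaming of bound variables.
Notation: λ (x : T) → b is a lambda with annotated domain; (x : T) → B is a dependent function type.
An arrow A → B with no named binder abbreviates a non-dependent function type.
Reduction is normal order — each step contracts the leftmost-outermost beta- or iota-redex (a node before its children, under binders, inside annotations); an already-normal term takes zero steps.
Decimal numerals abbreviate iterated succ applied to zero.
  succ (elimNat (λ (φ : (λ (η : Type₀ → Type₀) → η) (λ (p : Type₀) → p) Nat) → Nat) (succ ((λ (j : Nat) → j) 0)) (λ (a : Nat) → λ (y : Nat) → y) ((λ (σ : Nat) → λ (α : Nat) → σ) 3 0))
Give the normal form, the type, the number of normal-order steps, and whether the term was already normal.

reduced normal form:
  2
type:
  Nat
steps to reach normal form (normal order): 15
already normal: no
first redex: a beta-redex


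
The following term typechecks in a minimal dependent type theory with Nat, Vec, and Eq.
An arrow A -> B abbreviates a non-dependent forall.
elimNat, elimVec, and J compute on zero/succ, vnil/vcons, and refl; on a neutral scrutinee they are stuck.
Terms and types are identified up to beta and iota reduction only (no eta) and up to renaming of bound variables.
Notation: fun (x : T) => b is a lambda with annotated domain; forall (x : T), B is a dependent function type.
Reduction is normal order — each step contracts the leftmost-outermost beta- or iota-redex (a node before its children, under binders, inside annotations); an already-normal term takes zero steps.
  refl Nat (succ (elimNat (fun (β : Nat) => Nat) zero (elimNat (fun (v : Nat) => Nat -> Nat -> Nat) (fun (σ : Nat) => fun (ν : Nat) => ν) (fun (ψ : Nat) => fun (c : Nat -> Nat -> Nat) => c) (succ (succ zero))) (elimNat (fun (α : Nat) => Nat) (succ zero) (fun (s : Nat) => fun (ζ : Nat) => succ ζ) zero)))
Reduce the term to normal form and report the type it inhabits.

reduced normal form:
  refl Nat (succ zero)
inferred type:
  Eq Nat (succ zero) (succ zero)
observation: the leftmost-outermost redex is an elimNat iota-redex, and normalization takes 12 steps.


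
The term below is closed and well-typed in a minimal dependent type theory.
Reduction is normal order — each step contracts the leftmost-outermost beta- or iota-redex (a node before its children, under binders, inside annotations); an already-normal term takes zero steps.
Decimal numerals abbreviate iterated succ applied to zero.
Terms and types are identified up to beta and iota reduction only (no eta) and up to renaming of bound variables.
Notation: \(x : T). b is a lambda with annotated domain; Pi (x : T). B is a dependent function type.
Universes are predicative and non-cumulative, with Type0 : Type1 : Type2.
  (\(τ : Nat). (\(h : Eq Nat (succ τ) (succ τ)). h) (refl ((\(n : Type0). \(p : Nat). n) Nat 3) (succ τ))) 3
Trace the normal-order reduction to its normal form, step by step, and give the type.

normal-order reduction sequence:
  (\(τ : Nat). (\(h : Eq Nat (succ τ) (succ τ)). h) (refl ((\(n : Type0). \(p : Nat). n) Nat 3) (succ τ))) 3
  ~> (\(τ : Eq Nat 4 4). τ) (refl ((\(h : Type0). \(n : Nat). h) Nat 3) 4)
  ~> refl ((\(τ : Type0). \(h : Nat). τ) Nat 3) 4
  ~> refl ((\(τ : Nat). Nat) 3) 4
  ~> refl Nat 4
inferred type:
  Eq Nat 4 4


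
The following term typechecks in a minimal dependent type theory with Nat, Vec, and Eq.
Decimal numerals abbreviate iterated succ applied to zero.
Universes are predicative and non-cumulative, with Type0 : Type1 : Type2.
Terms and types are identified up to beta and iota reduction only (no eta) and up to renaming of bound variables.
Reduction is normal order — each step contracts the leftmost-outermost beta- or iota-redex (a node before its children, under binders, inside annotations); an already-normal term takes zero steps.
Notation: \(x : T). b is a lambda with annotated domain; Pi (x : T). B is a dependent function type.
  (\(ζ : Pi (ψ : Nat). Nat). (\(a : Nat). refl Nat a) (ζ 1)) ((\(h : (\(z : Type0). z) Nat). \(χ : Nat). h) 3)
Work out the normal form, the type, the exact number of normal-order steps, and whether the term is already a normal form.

normal form:
  refl Nat 3
the term's type:
  Eq Nat 3 3
normal-order step count: 4
started in normal form: no
first redex: a beta-redex


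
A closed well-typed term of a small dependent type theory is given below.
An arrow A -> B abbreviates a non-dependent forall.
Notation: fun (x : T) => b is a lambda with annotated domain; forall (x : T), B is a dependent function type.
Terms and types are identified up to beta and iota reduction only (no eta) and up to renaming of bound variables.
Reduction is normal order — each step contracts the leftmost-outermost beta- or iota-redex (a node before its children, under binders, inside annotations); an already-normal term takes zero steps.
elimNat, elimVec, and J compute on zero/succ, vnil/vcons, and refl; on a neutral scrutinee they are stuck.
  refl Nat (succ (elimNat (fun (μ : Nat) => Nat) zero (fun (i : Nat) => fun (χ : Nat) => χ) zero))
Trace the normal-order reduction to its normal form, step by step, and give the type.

reduction (normal order):
  refl Nat (succ (elimNat (fun (μ : Nat) => Nat) zero (fun (i : Nat) => fun (χ : Nat) => χ) zero))
  ~> refl Nat (succ zero)
type:
  Eq Nat (succ zero) (succ zero)


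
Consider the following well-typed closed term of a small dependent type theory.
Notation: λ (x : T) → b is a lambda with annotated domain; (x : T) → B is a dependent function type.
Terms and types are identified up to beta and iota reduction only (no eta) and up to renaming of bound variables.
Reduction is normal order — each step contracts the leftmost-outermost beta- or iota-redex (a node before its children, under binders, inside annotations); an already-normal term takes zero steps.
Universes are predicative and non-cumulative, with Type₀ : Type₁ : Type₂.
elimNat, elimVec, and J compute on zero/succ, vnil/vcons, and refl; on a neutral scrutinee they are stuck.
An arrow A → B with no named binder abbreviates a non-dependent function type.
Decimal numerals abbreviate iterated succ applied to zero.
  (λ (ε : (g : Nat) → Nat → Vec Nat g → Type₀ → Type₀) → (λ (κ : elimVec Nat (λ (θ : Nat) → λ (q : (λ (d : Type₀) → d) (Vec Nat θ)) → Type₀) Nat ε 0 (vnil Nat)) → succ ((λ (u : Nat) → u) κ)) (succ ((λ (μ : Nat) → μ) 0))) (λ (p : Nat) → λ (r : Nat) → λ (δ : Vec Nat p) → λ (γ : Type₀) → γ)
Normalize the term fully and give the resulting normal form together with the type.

resulting normal form:
  2
the term's type:
  Nat
observation: normalization takes exactly 4 steps under the normal-order strategy.


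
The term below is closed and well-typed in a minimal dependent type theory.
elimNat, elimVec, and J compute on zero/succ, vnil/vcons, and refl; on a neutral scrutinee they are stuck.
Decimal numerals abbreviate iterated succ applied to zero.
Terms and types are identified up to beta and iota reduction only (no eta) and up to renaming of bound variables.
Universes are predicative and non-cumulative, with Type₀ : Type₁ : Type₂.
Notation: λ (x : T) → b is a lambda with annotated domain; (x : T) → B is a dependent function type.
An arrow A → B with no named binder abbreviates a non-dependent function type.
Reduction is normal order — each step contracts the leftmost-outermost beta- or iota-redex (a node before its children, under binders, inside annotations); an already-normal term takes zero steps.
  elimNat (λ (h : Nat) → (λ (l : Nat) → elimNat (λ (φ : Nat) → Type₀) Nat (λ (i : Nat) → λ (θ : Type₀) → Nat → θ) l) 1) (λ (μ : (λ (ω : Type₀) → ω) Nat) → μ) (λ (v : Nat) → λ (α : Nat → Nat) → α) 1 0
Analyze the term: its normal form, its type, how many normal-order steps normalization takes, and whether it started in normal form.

normal form:
  0
the term's type:
  Nat
normal-order step count: 5
started in normal form: no
first redex: an elimNat iota-redex


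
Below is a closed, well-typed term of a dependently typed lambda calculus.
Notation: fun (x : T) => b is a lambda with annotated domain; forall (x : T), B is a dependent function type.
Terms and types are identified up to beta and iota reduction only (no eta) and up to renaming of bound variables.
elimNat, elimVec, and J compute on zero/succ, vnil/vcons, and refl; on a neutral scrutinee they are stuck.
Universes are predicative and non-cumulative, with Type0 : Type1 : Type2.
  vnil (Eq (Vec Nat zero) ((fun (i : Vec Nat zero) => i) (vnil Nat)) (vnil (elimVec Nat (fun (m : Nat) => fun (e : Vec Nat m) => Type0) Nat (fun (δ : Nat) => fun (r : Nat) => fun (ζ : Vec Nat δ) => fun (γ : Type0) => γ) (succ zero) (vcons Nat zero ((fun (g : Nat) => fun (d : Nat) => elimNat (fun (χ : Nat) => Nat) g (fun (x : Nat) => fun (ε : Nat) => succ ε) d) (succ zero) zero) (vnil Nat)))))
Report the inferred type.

the term's type:
  Vec (Eq (Vec Nat zero) (vnil Nat) (vnil Nat)) zero


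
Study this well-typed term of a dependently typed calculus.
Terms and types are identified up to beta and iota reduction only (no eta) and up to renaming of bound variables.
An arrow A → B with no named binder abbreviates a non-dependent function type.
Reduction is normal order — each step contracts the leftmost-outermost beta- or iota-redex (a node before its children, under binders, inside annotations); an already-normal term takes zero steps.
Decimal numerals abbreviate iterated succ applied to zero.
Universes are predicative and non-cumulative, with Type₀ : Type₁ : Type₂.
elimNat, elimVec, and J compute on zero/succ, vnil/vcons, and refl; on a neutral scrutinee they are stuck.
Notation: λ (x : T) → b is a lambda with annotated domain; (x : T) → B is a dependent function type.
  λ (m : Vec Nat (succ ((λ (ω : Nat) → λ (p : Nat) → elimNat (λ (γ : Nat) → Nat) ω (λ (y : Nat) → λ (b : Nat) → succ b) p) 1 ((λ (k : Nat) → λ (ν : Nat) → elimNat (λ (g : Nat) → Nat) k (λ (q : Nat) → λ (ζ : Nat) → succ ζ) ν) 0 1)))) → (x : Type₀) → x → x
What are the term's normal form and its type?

normal form:
  λ (m : Vec Nat 3) → (ω : Type₀) → ω → ω
type:
  Vec Nat 3 → Type₁


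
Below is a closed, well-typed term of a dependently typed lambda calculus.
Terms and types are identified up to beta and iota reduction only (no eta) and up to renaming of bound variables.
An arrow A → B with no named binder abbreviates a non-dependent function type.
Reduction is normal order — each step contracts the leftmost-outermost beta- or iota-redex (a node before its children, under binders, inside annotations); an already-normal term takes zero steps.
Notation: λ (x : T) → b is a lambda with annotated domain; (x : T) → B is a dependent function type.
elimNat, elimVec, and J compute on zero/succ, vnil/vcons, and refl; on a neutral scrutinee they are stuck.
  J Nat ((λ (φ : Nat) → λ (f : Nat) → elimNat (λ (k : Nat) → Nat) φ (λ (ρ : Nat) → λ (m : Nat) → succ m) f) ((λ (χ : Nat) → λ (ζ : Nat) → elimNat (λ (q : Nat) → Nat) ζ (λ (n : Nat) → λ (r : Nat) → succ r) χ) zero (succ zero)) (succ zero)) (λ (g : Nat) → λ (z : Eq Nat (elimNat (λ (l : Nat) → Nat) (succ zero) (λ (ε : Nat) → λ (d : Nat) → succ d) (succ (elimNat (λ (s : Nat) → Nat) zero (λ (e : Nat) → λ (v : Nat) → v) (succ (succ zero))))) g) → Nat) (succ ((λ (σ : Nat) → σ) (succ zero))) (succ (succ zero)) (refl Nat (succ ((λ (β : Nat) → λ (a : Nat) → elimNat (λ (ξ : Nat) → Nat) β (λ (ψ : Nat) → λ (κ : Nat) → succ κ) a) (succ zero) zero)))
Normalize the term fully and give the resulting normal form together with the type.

reduced normal form:
  succ (succ zero)
type:
  Nat
observation: 2 normal-order steps normalize the term, beginning with a J iota-redex.


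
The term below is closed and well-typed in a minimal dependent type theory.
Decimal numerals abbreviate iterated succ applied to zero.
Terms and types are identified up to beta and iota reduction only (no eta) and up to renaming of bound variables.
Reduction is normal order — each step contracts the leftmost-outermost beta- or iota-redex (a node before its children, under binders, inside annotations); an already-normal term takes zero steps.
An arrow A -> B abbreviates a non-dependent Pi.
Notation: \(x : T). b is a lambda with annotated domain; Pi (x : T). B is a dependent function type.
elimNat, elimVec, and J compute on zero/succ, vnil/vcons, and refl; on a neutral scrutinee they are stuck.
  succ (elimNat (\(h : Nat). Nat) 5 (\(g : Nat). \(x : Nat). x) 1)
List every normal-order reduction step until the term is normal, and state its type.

reduction (normal order):
  succ (elimNat (\(h : Nat). Nat) 5 (\(g : Nat). \(x : Nat). x) 1)
  ~> succ ((\(h : Nat). \(g : Nat). g) 0 (elimNat (\(x : Nat). Nat) 5 (\(ω : Nat). \(y : Nat). y) 0))
  ~> succ ((\(h : Nat). h) (elimNat (\(g : Nat). Nat) 5 (\(x : Nat). \(ω : Nat). ω) 0))
  ~> succ (elimNat (\(h : Nat). Nat) 5 (\(g : Nat). \(x : Nat). x) 0)
  ~> 6
the term's type:
  Nat


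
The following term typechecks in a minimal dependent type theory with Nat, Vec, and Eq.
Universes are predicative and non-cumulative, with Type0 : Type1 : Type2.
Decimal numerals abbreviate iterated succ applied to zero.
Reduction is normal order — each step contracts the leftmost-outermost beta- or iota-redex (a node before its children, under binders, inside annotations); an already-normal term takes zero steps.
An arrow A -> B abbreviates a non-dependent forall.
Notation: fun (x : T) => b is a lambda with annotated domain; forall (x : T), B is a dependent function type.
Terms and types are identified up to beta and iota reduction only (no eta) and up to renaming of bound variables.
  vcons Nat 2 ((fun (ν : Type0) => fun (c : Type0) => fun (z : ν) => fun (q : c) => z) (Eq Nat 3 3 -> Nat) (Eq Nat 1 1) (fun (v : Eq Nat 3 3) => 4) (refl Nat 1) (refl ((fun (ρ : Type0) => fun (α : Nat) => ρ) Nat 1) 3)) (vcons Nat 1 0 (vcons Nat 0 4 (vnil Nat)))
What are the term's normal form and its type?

normal form:
  vcons Nat 2 4 (vcons Nat 1 0 (vcons Nat 0 4 (vnil Nat)))
inferred type:
  Vec Nat 3
observation: the first redex contracted is a beta-redex; the normal form is reached in 5 normal-order steps.


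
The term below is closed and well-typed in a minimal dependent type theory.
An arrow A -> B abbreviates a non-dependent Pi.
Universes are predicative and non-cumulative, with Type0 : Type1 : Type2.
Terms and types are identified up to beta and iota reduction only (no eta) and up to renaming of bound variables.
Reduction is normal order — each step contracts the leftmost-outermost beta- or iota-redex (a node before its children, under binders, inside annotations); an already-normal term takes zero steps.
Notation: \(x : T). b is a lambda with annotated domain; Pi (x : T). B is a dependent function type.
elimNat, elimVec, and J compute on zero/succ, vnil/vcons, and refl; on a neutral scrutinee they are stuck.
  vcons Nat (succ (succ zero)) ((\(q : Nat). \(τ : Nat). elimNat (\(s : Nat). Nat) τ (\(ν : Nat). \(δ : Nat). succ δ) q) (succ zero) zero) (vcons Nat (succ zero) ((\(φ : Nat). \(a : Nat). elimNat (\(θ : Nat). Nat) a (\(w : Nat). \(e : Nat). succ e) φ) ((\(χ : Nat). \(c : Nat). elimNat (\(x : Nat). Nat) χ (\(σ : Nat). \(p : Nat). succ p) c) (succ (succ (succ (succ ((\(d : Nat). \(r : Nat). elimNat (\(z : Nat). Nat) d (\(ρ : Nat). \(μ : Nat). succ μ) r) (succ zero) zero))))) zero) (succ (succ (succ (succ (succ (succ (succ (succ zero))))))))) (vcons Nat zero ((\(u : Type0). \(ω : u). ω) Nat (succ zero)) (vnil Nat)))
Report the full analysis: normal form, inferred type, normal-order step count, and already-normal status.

reduced normal form:
  vcons Nat (succ (succ zero)) (succ zero) (vcons Nat (succ zero) (succ (succ (succ (succ (succ (succ (succ (succ (succ (succ (succ (succ (succ zero))))))))))))) (vcons Nat zero (succ zero) (vnil Nat)))
inferred type:
  Vec Nat (succ (succ (succ zero)))
reduction steps (normal order): 32
already normal: no
first contracted redex: a beta-redex


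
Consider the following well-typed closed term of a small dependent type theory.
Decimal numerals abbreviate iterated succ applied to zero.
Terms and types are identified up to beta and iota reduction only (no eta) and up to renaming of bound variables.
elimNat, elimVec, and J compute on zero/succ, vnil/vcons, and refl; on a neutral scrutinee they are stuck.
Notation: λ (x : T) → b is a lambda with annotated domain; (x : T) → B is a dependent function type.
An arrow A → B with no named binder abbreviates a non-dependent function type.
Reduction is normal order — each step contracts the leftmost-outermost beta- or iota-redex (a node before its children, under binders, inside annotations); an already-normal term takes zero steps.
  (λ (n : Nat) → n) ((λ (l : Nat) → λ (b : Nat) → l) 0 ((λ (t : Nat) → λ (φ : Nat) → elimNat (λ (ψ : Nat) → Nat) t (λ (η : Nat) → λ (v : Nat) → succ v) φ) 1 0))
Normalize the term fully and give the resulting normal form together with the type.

reduced normal form:
  0
type:
  Nat
observation: reduction starts at a beta-redex, and 3 normal-order steps reach the normal form.


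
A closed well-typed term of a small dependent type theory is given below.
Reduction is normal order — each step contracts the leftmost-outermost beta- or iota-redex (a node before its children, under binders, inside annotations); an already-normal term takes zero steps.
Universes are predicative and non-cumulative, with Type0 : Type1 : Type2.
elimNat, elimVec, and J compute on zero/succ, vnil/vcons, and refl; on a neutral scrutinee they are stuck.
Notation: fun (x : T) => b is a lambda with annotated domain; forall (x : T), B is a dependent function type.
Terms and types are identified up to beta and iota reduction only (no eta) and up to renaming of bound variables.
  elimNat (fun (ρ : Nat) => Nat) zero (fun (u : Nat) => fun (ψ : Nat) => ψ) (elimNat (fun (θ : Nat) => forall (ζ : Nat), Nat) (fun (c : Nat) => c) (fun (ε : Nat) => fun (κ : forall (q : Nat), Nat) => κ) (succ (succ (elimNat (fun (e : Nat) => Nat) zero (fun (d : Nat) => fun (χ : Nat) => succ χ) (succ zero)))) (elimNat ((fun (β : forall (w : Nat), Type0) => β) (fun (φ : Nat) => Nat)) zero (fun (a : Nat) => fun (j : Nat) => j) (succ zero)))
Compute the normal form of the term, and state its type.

reduced normal form:
  zero
the term's type:
  Nat
observation: 20 normal-order steps normalize the term, beginning with an elimNat iota-redex.


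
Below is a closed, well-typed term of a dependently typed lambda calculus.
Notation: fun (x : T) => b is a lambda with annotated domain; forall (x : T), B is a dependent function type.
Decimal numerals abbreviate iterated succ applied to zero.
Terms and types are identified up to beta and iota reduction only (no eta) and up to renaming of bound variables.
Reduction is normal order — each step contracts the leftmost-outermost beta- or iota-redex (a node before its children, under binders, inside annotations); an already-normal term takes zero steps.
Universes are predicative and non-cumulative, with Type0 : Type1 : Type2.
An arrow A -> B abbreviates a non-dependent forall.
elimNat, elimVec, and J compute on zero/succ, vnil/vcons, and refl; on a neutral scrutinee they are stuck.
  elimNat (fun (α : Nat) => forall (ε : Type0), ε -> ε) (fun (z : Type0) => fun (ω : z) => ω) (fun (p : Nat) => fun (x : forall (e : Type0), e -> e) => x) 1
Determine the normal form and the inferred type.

reduced normal form:
  fun (α : Type0) => fun (ε : α) => ε
type:
  forall (α : Type0), α -> α


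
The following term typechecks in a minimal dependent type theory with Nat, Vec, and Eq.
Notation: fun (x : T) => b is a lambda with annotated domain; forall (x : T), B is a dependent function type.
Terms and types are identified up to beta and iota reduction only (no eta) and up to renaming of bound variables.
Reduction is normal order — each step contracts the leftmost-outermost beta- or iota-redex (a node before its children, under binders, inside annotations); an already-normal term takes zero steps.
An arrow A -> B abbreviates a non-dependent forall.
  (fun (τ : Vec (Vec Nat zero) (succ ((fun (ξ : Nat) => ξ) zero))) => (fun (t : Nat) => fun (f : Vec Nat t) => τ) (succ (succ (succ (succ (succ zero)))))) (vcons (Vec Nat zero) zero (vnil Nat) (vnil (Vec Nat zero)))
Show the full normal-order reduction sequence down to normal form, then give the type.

normal-order reduction:
  (fun (τ : Vec (Vec Nat zero) (succ ((fun (ξ : Nat) => ξ) zero))) => (fun (t : Nat) => fun (f : Vec Nat t) => τ) (succ (succ (succ (succ (succ zero)))))) (vcons (Vec Nat zero) zero (vnil Nat) (vnil (Vec Nat zero)))
  ~> (fun (τ : Nat) => fun (ξ : Vec Nat τ) => vcons (Vec Nat zero) zero (vnil Nat) (vnil (Vec Nat zero))) (succ (succ (succ (succ (succ zero)))))
  ~> fun (τ : Vec Nat (succ (succ (succ (succ (succ zero)))))) => vcons (Vec Nat zero) zero (vnil Nat) (vnil (Vec Nat zero))
type:
  Vec Nat (succ (succ (succ (succ (succ zero))))) -> Vec (Vec Nat zero) (succ zero)


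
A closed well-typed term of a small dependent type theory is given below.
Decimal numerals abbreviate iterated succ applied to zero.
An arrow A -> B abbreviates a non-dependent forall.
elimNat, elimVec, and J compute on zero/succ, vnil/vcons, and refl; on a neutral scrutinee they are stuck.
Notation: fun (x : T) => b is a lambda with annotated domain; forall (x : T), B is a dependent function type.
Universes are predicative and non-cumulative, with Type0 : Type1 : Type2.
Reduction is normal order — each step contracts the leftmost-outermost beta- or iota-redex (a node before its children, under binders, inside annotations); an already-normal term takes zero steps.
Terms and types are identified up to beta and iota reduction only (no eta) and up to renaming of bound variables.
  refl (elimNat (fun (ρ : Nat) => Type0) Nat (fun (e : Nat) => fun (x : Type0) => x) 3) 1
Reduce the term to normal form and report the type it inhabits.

resulting normal form:
  refl Nat 1
inferred type:
  Eq Nat 1 1
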